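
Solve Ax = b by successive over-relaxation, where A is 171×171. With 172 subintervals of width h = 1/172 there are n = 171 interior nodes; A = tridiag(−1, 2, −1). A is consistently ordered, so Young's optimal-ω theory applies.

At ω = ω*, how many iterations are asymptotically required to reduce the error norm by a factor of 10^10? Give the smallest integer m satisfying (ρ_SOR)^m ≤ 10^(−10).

[ρ_J] n=171: ρ(B_J) = cos(π/(n+1)) = cos(π/172) = 0.9998332.
√(1−ρ_J²) = |sin(π/172)| = 0.0182641
ω* = 2/(1+0.0182641) = 1.9641270
At ω = 1.9641270 every |λ(B_ω)| = ω−1, so ρ_SOR = 0.9641270.
For 10 digits: m = 10·ln10 / (−ln 0.9641270) = 23.0259/0.0365323 = 630.289; round up → m = 631.

m = 631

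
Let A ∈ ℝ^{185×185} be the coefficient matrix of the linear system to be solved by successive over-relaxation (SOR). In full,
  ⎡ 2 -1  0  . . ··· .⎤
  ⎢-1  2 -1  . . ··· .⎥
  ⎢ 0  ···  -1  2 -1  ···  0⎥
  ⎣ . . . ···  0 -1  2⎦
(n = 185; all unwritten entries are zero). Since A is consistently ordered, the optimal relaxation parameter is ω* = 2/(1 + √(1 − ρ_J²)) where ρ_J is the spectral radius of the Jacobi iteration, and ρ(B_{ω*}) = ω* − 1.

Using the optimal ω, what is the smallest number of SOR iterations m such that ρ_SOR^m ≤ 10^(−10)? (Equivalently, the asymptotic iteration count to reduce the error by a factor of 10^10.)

m = 682

spectrum of D⁻¹(L+U) = {cos(kπ/186) : 1≤k≤185}; ρ_J = cos(π/186) = 0.9998574.
√(1−ρ_J²) simplifies to sin(π/186) = 0.0168895.
[ω*] 2 ÷ (1 + 0.0168895) = 2 ÷ 1.0168895 = 1.9667820.
ρ(B_{ω*}) = ω*−1 = 0.9667820
10·ln10 = 23.0259; −ln(0.9667820) = 0.0337822; m = ⌈23.0259/0.0337822⌉ = ⌈681.599⌉ = 682.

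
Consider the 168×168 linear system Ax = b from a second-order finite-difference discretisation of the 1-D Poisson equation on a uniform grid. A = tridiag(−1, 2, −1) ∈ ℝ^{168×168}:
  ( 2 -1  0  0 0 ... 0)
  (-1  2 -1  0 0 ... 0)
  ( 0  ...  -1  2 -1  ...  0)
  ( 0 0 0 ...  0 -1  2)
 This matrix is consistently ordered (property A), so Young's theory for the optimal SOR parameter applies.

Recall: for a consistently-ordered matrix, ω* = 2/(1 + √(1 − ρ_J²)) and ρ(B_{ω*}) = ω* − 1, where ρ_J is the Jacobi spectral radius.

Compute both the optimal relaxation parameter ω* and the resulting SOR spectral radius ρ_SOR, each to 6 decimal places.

ρ_J = max_k |cos(kπ/169)| = cos(π/169) = 0.999827
1 − cos²(π/169) = sin²(π/169) ⇒ √(1−ρ_J²) = sin(π/169) = 0.0185882.
ω* = 2/(1 + 0.0185882) = 2/1.0185882 = 1.963502.
[ρ_SOR] ω* − 1 = 0.963502.

ω* = 1.963502, ρ_SOR = 0.963502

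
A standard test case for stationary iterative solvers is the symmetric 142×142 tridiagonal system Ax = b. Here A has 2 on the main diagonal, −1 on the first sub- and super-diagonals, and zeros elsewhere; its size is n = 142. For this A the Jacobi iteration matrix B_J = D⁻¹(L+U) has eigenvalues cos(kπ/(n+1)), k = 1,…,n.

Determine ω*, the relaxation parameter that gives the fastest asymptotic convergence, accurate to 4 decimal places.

ω* = 1.9570

½·tridiag(1,0,1) at n=142: λ_k = cos(kπ/143); max |λ| at k=1 ⇒ ρ_J = cos(π/143) ≈ 0.9998.
√(1 − cos²(π/143)) = sin(π/143) ≈ 0.02197.
ω* = 2/(1+0.02197) = 1.9570
At ω = 1.9570 every |λ(B_ω)| = ω−1, so ρ_SOR = 0.9570.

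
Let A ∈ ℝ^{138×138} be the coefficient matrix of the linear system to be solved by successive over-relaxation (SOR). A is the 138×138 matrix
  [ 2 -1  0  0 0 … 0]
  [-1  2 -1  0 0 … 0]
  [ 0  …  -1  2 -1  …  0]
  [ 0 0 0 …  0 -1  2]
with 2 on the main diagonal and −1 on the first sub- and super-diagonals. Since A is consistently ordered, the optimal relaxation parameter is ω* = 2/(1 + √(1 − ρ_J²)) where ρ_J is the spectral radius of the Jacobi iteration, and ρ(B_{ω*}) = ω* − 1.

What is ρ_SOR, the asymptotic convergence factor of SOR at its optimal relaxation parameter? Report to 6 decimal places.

[ρ_J] n=138: ρ(B_J) = cos(π/(n+1)) = cos(π/139) = 0.999745.
root = sin(π/139) = 0.0225995  (since 1−cos² = sin²).
ω* = 2 / (1 + 0.0225995) = 2 / 1.0225995 ≈ 1.955800.
[ρ_SOR] ω* − 1 = 0.955800.

ρ_SOR = 0.955800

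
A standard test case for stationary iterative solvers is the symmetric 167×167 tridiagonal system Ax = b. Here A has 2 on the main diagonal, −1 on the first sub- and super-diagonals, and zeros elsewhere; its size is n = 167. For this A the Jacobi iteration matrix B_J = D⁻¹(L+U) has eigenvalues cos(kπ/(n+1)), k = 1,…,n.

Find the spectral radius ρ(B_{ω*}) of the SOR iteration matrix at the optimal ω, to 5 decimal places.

ρ_SOR = 0.96329

ρ_J = max_k |cos(kπ/168)| = cos(π/168) = 0.99983
1 − cos²(π/168) = sin²(π/168) ⇒ √(1−ρ_J²) = sin(π/168) = 0.018699.
Then 2/(1+√(1−ρ_J²)) = 2/(1+0.018699); ω* = 2/1.018699 = 1.96329.
[ρ_SOR] ω* − 1 = 0.96329.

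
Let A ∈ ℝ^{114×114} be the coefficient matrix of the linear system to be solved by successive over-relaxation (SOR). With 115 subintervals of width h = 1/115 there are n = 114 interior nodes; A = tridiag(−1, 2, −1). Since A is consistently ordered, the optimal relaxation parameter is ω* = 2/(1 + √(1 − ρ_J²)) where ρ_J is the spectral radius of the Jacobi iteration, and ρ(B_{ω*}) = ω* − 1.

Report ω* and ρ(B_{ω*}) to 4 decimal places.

ω* = 1.9468, ρ_SOR = 0.9468

½·tridiag(1,0,1) at n=114: λ_k = cos(kπ/115); max |λ| at k=1 ⇒ ρ_J = cos(π/115) ≈ 0.9996.
root = sin(π/115) = 0.02731  (since 1−cos² = sin²).
ω* = 2 / (1 + 0.02731) = 2 / 1.02731 ≈ 1.9468.
At ω = 1.9468 every |λ(B_ω)| = ω−1, so ρ_SOR = 0.9468.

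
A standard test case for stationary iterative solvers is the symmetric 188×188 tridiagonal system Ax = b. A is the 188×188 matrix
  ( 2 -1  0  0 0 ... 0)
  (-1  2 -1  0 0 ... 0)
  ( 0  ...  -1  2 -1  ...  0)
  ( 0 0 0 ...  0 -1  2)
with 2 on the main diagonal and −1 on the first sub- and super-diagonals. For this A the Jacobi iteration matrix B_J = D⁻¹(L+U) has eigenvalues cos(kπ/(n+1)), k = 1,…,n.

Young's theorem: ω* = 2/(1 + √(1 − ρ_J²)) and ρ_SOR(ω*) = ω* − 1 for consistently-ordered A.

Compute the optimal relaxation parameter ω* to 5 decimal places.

n=188: λ(B_J) = 1 − λ(A)/2 = cos(kπ/189); k=1 gives ρ_J = 0.99986.
√(1 − cos²(π/189)) = sin(π/189) ≈ 0.016621.
Young: ω* = 2/(1+√(1−ρ_J²)) = 2/(1+0.016621) = 2/1.016621 = 1.96730.
ρ_SOR = ω* − 1 ≈ 0.96730.

ω* = 1.96730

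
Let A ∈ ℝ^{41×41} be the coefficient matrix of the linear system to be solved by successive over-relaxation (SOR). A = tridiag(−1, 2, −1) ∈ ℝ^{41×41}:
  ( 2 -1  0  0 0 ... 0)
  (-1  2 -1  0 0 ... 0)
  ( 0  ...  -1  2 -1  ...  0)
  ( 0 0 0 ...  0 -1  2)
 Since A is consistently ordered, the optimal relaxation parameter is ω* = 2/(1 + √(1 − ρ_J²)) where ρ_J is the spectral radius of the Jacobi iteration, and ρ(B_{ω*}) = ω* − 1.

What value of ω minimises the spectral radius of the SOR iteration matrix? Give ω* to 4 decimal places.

n=41: λ(B_J) = 1 − λ(A)/2 = cos(kπ/42); k=1 gives ρ_J = 0.9972.
√(1 − cos²(π/42)) = sin(π/42) ≈ 0.07473.
[ω*] 2 ÷ (1 + 0.07473) = 2 ÷ 1.07473 = 1.8609.
[ρ_SOR] ω* − 1 = 0.8609.

ω* = 1.8609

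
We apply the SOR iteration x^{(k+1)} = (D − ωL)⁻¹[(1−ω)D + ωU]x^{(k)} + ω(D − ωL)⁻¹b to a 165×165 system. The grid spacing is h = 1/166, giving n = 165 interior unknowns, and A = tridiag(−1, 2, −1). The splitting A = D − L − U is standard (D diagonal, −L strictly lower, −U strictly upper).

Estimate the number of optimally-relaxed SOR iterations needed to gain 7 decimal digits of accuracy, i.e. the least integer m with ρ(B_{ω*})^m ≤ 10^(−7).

spectrum of D⁻¹(L+U) = {cos(kπ/166) : 1≤k≤165}; ρ_J = cos(π/166) = 0.9998209.
√(1−ρ_J²) simplifies to sin(π/166) = 0.0189241.
Then 2/(1+√(1−ρ_J²)) = 2/(1+0.0189241); ω* = 2/1.0189241 = 1.9628547.
Hence ρ(B_{ω*}) = 1.9628547 − 1 = 0.9628547.
7·ln10 = 16.1181; −ln(0.9628547) = 0.0378528; m = ⌈16.1181/0.0378528⌉ = ⌈425.810⌉ = 426.

m = 426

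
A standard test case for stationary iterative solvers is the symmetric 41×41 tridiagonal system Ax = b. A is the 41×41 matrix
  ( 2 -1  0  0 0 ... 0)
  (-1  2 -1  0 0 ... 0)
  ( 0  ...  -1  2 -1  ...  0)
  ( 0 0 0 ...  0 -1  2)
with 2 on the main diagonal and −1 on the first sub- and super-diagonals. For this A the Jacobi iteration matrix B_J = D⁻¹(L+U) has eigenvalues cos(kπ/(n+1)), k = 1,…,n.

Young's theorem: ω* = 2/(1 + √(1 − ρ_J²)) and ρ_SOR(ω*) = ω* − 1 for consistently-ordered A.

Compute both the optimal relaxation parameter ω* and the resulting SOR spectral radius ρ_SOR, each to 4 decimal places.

ω* = 1.8609, ρ_SOR = 0.8609

[ρ_J] n=41: ρ(B_J) = cos(π/(n+1)) = cos(π/42) = 0.9972.
√(1 − cos²(π/42)) = sin(π/42) ≈ 0.07473.
ω* = 2/(1 + 0.07473) = 2/1.07473 = 1.8609.
At ω = 1.8609 every |λ(B_ω)| = ω−1, so ρ_SOR = 0.8609.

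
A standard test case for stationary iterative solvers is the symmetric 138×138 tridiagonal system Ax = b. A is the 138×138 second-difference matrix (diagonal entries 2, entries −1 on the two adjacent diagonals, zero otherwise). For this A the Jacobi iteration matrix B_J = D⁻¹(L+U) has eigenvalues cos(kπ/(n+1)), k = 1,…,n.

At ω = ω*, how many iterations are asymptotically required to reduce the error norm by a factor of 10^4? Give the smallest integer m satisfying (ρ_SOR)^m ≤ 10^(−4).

[ρ_J] n=138: ρ(B_J) = cos(π/(n+1)) = cos(π/139) = 0.9997446.
1 − cos²(π/139) = sin²(π/139) ⇒ √(1−ρ_J²) = sin(π/139) = 0.0225995.
Then 2/(1+√(1−ρ_J²)) = 2/(1+0.0225995); ω* = 2/1.0225995 = 1.9557999.
ρ(B_{ω*}) = ω*−1 = 0.9557999
(0.9557999)^m ≤ 10^{−4}  ⇒  m·ln(0.9557999) ≤ −4·ln10  ⇒  m ≥ 203.738  ⇒  m = 204

m = 204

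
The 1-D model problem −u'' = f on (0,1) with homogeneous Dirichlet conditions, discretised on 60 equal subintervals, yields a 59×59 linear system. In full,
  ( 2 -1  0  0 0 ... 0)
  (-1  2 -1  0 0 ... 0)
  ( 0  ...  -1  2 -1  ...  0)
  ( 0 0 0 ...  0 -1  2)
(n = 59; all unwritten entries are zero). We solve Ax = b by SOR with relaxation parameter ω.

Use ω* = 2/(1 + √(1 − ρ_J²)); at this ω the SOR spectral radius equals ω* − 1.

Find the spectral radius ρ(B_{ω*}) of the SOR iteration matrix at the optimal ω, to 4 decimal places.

ρ_SOR = 0.9005

With n=59, ρ(Jacobi) = cos(π/60) = 0.9986.
√(1−ρ_J²) = |sin(π/60)| = 0.05234
Then 2/(1+√(1−ρ_J²)) = 2/(1+0.05234); ω* = 2/1.05234 = 1.9005.
ρ(B_{ω*}) = ω*−1 = 0.9005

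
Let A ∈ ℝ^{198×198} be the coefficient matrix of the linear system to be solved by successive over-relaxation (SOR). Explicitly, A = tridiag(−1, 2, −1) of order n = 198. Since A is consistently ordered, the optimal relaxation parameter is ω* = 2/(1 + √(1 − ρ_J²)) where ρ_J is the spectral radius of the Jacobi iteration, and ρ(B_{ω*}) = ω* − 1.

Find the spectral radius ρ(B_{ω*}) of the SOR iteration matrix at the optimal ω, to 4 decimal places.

ρ_J = max_k |cos(kπ/199)| = cos(π/199) = 0.9999
1 − cos²(π/199) = sin²(π/199) ⇒ √(1−ρ_J²) = sin(π/199) = 0.01579.
ω* = 2 / (1 + 0.01579) = 2 / 1.01579 ≈ 1.9689.
ρ(B_{ω*}) = ω*−1 = 0.9689

ρ_SOR = 0.9689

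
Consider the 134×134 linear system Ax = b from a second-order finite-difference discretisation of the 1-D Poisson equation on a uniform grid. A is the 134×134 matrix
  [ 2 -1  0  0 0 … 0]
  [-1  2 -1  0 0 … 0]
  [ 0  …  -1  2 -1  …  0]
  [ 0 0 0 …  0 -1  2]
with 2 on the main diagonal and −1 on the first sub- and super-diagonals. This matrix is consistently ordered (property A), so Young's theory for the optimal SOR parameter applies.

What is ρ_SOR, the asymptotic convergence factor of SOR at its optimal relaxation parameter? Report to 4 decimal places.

With n=134, ρ(Jacobi) = cos(π/135) = 0.9997.
root = sin(π/135) = 0.02327  (since 1−cos² = sin²).
Young: ω* = 2/(1+√(1−ρ_J²)) = 2/(1+0.02327) = 2/1.02327 = 1.9545.
At ω = 1.9545 every |λ(B_ω)| = ω−1, so ρ_SOR = 0.9545.

ρ_SOR = 0.9545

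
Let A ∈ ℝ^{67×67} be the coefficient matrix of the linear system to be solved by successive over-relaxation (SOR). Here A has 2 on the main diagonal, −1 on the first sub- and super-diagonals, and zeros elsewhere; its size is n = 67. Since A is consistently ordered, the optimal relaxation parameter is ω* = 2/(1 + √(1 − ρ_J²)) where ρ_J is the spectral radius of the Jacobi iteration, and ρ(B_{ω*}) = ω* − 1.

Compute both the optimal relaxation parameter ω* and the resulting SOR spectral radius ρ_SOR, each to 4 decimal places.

ω* = 1.9117, ρ_SOR = 0.9117

n=67: λ(B_J) = 1 − λ(A)/2 = cos(kπ/68); k=1 gives ρ_J = 0.9989.
√(1 − cos²(π/68)) = sin(π/68) ≈ 0.04618.
ω* = 2/(1+0.04618) = 1.9117
ρ_SOR = ω* − 1 ≈ 0.9117.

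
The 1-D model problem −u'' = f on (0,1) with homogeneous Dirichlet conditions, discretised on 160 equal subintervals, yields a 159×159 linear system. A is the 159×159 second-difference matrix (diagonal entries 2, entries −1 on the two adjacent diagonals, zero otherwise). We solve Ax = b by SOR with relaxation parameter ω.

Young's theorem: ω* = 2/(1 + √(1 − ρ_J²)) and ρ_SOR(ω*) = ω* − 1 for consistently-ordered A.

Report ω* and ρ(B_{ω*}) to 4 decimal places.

ω* = 1.9615, ρ_SOR = 0.9615

B_J for the 159×159 system has eigenvalues cos(kπ/160); ρ_J = cos(π/160) = 0.9998.
√(1−ρ_J²) simplifies to sin(π/160) = 0.01963.
ω* = 2/(1 + 0.01963) = 2/1.01963 = 1.9615.
At ω = 1.9615 every |λ(B_ω)| = ω−1, so ρ_SOR = 0.9615.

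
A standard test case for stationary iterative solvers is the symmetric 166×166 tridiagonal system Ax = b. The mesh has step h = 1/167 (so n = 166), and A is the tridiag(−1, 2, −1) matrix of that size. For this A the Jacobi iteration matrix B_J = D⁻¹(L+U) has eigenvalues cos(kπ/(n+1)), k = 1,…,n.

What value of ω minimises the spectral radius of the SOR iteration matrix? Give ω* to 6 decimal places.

ω* = 1.963073

With n=166, ρ(Jacobi) = cos(π/167) = 0.999823.
√(1 − cos²(π/167)) = sin(π/167) ≈ 0.0188108.
ω* = 2 / (1 + 0.0188108) = 2 / 1.0188108 ≈ 1.963073.
ρ_SOR = ω* − 1 = 1.963073 − 1 = 0.963073.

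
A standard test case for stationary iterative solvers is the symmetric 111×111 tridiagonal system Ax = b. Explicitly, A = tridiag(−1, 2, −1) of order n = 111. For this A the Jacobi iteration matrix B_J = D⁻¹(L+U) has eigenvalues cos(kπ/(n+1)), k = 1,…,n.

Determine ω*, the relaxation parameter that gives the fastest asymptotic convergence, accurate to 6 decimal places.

ω* = 1.945438

n=111: λ(B_J) = 1 − λ(A)/2 = cos(kπ/112); k=1 gives ρ_J = 0.999607.
√(1−ρ_J²) = |sin(π/112)| = 0.0280463
So ω* = 2/1.0280463 = 1.945438 (Young).
At ω = 1.945438 every |λ(B_ω)| = ω−1, so ρ_SOR = 0.945438.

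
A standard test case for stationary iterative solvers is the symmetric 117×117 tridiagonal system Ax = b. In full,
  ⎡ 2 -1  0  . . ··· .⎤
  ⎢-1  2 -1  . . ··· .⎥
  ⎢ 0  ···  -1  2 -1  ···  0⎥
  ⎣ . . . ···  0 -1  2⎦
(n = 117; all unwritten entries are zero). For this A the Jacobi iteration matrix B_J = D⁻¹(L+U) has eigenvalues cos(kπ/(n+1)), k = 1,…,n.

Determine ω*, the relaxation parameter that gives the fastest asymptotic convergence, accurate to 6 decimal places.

ω* = 1.948140

[ρ_J] n=117: ρ(B_J) = cos(π/(n+1)) = cos(π/118) = 0.999646.
1 − cos²(π/118) = sin²(π/118) ⇒ √(1−ρ_J²) = sin(π/118) = 0.0266205.
ω* = 2/(1+0.0266205) = 1.948140
Hence ρ(B_{ω*}) = 1.948140 − 1 = 0.948140.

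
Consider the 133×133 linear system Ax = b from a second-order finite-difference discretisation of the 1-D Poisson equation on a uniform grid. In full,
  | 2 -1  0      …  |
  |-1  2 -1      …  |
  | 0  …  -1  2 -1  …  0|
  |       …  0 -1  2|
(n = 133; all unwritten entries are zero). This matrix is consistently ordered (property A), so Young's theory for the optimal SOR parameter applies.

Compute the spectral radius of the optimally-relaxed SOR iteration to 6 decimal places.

ρ_SOR = 0.954189

B_J for the 133×133 system has eigenvalues cos(kπ/134); ρ_J = cos(π/134) = 0.999725.
1 − cos²(π/134) = sin²(π/134) ⇒ √(1−ρ_J²) = sin(π/134) = 0.0234426.
Then 2/(1+√(1−ρ_J²)) = 2/(1+0.0234426); ω* = 2/1.0234426 = 1.954189.
At ω = 1.954189 every |λ(B_ω)| = ω−1, so ρ_SOR = 0.954189.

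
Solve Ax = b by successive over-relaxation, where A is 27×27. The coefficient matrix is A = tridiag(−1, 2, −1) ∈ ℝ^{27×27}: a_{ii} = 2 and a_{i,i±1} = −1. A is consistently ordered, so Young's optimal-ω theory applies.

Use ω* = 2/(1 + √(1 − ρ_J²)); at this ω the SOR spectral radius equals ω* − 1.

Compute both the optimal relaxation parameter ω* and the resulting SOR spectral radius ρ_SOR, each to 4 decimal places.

ρ_J = max_k |cos(kπ/28)| = cos(π/28) = 0.9937
√(1−ρ_J²) simplifies to sin(π/28) = 0.11196.
So ω* = 2/1.11196 = 1.7986 (Young).
Hence ρ(B_{ω*}) = 1.7986 − 1 = 0.7986.

ω* = 1.7986, ρ_SOR = 0.7986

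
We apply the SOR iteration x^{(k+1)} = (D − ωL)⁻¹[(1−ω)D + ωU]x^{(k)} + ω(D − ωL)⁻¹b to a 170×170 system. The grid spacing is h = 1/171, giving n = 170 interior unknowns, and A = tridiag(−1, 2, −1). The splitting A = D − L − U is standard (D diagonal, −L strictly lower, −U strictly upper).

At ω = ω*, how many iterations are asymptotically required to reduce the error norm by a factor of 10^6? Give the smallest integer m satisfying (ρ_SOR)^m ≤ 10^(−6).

m = 376

spectrum of D⁻¹(L+U) = {cos(kπ/171) : 1≤k≤170}; ρ_J = cos(π/171) = 0.9998312.
√(1−ρ_J²) simplifies to sin(π/171) = 0.0183709.
ω* = 2/(1+0.0183709) = 1.9639210
[ρ_SOR] ω* − 1 = 0.9639210.
ρ_SOR^m ≤ 10^(−6) ⇔ m ≥ 6·ln10/(−ln 0.9639210) = 13.8155/0.0367459 = 375.974; m = ⌈375.974⌉ = 376.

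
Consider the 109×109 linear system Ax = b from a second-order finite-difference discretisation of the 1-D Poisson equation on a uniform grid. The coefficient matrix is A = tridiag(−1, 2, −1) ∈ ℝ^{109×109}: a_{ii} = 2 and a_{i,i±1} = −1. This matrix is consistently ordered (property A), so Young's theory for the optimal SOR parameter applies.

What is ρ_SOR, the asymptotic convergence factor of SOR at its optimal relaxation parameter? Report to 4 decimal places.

n=109: λ(B_J) = 1 − λ(A)/2 = cos(kπ/110); k=1 gives ρ_J = 0.9996.
1 − cos²(π/110) = sin²(π/110) ⇒ √(1−ρ_J²) = sin(π/110) = 0.02856.
Then 2/(1+√(1−ρ_J²)) = 2/(1+0.02856); ω* = 2/1.02856 = 1.9445.
ρ(B_{ω*}) = ω*−1 = 0.9445

ρ_SOR = 0.9445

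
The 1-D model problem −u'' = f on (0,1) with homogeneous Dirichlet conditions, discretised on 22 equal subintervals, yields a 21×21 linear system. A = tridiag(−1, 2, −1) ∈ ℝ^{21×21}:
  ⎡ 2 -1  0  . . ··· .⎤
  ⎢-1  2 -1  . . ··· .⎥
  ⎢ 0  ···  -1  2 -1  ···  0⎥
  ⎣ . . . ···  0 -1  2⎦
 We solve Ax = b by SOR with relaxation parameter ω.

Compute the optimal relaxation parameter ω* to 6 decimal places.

ω* = 1.750831

n=21: λ(B_J) = 1 − λ(A)/2 = cos(kπ/22); k=1 gives ρ_J = 0.989821.
√(1−ρ_J²) = |sin(π/22)| = 0.1423148
So ω* = 2/1.1423148 = 1.750831 (Young).
ρ(B_{ω*}) = ω*−1 = 0.750831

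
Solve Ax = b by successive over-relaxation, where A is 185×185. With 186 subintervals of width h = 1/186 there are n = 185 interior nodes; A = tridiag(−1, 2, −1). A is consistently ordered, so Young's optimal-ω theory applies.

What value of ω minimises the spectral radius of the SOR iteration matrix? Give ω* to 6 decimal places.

B_J for the 185×185 system has eigenvalues cos(kπ/186); ρ_J = cos(π/186) = 0.999857.
√(1 − cos²(π/186)) = sin(π/186) ≈ 0.0168895.
ω* = 2/(1 + 0.0168895) = 2/1.0168895 = 1.966782.
ρ(B_{ω*}) = ω*−1 = 0.966782

ω* = 1.966782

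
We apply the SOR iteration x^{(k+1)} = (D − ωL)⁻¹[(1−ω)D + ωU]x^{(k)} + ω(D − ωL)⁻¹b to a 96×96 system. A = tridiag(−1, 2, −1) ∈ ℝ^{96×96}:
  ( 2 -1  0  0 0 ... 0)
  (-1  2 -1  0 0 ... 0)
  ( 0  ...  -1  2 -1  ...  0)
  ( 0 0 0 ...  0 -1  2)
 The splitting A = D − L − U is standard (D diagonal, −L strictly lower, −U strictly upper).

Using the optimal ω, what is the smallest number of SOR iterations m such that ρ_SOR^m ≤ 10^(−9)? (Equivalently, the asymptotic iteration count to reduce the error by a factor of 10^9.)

With n=96, ρ(Jacobi) = cos(π/97) = 0.9994756.
√(1−ρ_J²) = |sin(π/97)| = 0.0323819
[ω*] 2 ÷ (1 + 0.0323819) = 2 ÷ 1.0323819 = 1.9372676.
ρ_SOR = ω* − 1 = 1.9372676 − 1 = 0.9372676.
For 9 digits: m = 9·ln10 / (−ln 0.9372676) = 20.7233/0.0647864 = 319.871; round up → m = 320.

m = 320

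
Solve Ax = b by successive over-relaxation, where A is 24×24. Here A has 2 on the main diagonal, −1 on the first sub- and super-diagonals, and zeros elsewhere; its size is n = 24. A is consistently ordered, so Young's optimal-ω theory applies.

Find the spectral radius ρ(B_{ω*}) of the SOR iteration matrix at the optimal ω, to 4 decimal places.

With n=24, ρ(Jacobi) = cos(π/25) = 0.9921.
√(1 − cos²(π/25)) = sin(π/25) ≈ 0.12533.
ω* = 2 / (1 + 0.12533) = 2 / 1.12533 ≈ 1.7773.
Hence ρ(B_{ω*}) = 1.7773 − 1 = 0.7773.

ρ_SOR = 0.7773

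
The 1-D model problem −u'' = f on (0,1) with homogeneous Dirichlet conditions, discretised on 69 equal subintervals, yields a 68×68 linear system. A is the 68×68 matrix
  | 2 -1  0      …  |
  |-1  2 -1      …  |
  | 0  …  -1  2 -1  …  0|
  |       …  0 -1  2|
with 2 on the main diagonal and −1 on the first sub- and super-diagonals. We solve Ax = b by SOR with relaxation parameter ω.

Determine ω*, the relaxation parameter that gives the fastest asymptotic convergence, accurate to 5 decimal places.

n=68: λ(B_J) = 1 − λ(A)/2 = cos(kπ/69); k=1 gives ρ_J = 0.99896.
√(1−ρ_J²) = |sin(π/69)| = 0.045515
[ω*] 2 ÷ (1 + 0.045515) = 2 ÷ 1.045515 = 1.91293.
ρ(B_{ω*}) = ω*−1 = 0.91293

ω* = 1.91293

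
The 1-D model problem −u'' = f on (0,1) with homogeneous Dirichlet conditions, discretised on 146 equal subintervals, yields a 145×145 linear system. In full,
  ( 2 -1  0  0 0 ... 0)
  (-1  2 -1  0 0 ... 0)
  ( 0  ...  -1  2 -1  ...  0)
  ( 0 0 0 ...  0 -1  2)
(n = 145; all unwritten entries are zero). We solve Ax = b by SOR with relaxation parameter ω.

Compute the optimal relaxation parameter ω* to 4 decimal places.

ω* = 1.9579

n=145: λ(B_J) = 1 − λ(A)/2 = cos(kπ/146); k=1 gives ρ_J = 0.9998.
√(1−ρ_J²) simplifies to sin(π/146) = 0.02152.
ω* = 2 / (1 + 0.02152) = 2 / 1.02152 ≈ 1.9579.
ρ(B_{ω*}) = ω*−1 = 0.9579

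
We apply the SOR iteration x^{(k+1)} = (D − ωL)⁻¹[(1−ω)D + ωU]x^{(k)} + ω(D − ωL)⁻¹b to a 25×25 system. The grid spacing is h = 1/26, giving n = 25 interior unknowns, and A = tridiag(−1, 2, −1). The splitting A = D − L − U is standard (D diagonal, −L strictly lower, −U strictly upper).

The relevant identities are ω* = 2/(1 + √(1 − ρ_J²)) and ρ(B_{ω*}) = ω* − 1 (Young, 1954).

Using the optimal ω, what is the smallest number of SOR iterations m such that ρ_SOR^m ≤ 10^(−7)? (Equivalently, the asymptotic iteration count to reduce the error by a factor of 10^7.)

With n=25, ρ(Jacobi) = cos(π/26) = 0.9927089.
√(1 − cos²(π/26)) = sin(π/26) ≈ 0.1205367.
ω* = 2/(1+0.1205367) = 1.7848590
ρ(B_{ω*}) = ω*−1 = 0.7848590
(0.7848590)^m ≤ 10^{−7}  ⇒  m·ln(0.7848590) ≤ −7·ln10  ⇒  m ≥ 66.535  ⇒  m = 67

m = 67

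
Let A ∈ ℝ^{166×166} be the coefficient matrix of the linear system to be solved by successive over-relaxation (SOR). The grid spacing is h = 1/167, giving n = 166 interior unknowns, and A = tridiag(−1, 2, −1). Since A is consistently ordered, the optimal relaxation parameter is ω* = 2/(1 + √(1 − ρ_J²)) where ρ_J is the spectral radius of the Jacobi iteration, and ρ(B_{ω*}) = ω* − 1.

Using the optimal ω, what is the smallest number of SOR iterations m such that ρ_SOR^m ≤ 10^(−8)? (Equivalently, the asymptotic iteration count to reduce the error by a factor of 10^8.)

m = 490

B_J for the 166×166 system has eigenvalues cos(kπ/167); ρ_J = cos(π/167) = 0.9998231.
√(1−ρ_J²) = |sin(π/167)| = 0.0188108
ω* = 2/(1 + 0.0188108) = 2/1.0188108 = 1.9630730.
Hence ρ(B_{ω*}) = 1.9630730 − 1 = 0.9630730.
(0.9630730)^m ≤ 10^{−8}  ⇒  m·ln(0.9630730) ≤ −8·ln10  ⇒  m ≥ 489.572  ⇒  m = 490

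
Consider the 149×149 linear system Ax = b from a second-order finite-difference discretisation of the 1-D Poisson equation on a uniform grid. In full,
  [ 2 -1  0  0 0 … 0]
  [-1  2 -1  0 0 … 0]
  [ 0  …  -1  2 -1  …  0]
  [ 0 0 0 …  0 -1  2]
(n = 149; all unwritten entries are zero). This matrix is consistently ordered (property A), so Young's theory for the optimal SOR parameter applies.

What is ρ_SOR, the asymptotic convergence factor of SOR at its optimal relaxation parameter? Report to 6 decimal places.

ρ_SOR = 0.958974

B_J for the 149×149 system has eigenvalues cos(kπ/150); ρ_J = cos(π/150) = 0.999781.
√(1−ρ_J²) simplifies to sin(π/150) = 0.0209424.
[ω*] 2 ÷ (1 + 0.0209424) = 2 ÷ 1.0209424 = 1.958974.
At ω = 1.958974 every |λ(B_ω)| = ω−1, so ρ_SOR = 0.958974.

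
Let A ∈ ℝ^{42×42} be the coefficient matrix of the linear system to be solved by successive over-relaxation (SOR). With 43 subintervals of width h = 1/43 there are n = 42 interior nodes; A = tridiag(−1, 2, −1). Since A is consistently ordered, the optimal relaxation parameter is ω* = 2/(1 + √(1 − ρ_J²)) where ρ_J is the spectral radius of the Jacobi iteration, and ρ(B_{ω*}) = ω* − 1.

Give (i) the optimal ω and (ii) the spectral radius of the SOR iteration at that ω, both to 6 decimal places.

ω* = 1.863941, ρ_SOR = 0.863941

B_J for the 42×42 system has eigenvalues cos(kπ/43); ρ_J = cos(π/43) = 0.997332.
√(1 − cos²(π/43)) = sin(π/43) ≈ 0.0729953.
Then 2/(1+√(1−ρ_J²)) = 2/(1+0.0729953); ω* = 2/1.0729953 = 1.863941.
Hence ρ(B_{ω*}) = 1.863941 − 1 = 0.863941.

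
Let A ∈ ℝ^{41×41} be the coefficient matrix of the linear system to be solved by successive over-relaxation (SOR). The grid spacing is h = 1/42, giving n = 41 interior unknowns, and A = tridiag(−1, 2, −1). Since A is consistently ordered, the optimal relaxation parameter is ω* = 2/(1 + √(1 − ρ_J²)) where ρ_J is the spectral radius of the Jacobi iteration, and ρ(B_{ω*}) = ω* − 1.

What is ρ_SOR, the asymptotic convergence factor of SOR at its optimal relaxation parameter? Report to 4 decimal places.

[ρ_J] n=41: ρ(B_J) = cos(π/(n+1)) = cos(π/42) = 0.9972.
root = sin(π/42) = 0.07473  (since 1−cos² = sin²).
So ω* = 2/1.07473 = 1.8609 (Young).
and ρ(B_{ω*}) = 1.8609 − 1 = 0.8609.

ρ_SOR = 0.8609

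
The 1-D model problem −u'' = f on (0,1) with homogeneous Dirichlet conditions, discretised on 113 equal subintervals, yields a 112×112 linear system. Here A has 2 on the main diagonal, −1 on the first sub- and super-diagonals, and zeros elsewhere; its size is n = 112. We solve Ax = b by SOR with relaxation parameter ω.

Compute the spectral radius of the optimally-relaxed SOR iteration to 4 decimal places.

½·tridiag(1,0,1) at n=112: λ_k = cos(kπ/113); max |λ| at k=1 ⇒ ρ_J = cos(π/113) ≈ 0.9996.
root = sin(π/113) = 0.02780  (since 1−cos² = sin²).
Then 2/(1+√(1−ρ_J²)) = 2/(1+0.02780); ω* = 2/1.02780 = 1.9459.
ρ_SOR = ω* − 1 = 1.9459 − 1 = 0.9459.

ρ_SOR = 0.9459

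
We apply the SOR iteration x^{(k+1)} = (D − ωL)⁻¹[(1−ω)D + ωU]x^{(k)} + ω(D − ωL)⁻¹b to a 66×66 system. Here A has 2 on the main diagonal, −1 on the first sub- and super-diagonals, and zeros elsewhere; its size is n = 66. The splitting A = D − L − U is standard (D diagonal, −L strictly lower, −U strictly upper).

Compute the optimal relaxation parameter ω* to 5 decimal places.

ω* = 1.91045

ρ_J = max_k |cos(kπ/67)| = cos(π/67) = 0.99890
√(1 − cos²(π/67)) = sin(π/67) ≈ 0.046872.
Young: ω* = 2/(1+√(1−ρ_J²)) = 2/(1+0.046872) = 2/1.046872 = 1.91045.
ρ_SOR = ω* − 1 ≈ 0.91045.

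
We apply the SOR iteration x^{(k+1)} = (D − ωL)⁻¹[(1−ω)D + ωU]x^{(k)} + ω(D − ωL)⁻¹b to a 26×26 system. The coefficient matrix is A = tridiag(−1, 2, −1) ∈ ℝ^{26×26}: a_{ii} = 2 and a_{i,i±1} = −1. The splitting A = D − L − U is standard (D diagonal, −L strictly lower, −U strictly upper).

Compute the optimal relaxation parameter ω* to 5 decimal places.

ω* = 1.79197

With n=26, ρ(Jacobi) = cos(π/27) = 0.99324.
√(1−ρ_J²) simplifies to sin(π/27) = 0.116093.
ω* = 2 / (1 + 0.116093) = 2 / 1.116093 ≈ 1.79197.
ρ(B_{ω*}) = ω*−1 = 0.79197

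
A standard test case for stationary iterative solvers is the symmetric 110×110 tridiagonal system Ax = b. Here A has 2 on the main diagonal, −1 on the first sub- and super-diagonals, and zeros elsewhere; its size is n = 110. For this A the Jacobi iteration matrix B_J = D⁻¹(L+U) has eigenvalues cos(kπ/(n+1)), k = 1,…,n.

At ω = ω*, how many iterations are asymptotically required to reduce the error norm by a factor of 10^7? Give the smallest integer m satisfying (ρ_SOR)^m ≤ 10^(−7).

m = 285

½·tridiag(1,0,1) at n=110: λ_k = cos(kπ/111); max |λ| at k=1 ⇒ ρ_J = cos(π/111) ≈ 0.9995995.
1 − cos²(π/111) = sin²(π/111) ⇒ √(1−ρ_J²) = sin(π/111) = 0.0282989.
ω* = 2/(1+0.0282989) = 1.9449598
ρ_SOR = ω* − 1 = 1.9449598 − 1 = 0.9449598.
7·ln10 = 16.1181; −ln(0.9449598) = 0.0566129; m = ⌈16.1181/0.0566129⌉ = ⌈284.707⌉ = 285.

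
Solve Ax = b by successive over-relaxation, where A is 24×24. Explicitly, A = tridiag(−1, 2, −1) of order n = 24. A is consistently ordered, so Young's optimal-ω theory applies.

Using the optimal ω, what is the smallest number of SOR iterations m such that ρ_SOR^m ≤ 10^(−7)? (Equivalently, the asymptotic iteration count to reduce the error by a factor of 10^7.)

With n=24, ρ(Jacobi) = cos(π/25) = 0.9921147.
√(1 − cos²(π/25)) = sin(π/25) ≈ 0.1253332.
ω* = 2 / (1 + 0.1253332) = 2 / 1.1253332 ≈ 1.7772514.
Hence ρ(B_{ω*}) = 1.7772514 − 1 = 0.7772514.
Need (0.7772514)^m ≤ 10^(−7): m ≥ 7·ln10/|ln 0.7772514| = 16.1181/0.251991 = 63.963 ⇒ m = 64.

m = 64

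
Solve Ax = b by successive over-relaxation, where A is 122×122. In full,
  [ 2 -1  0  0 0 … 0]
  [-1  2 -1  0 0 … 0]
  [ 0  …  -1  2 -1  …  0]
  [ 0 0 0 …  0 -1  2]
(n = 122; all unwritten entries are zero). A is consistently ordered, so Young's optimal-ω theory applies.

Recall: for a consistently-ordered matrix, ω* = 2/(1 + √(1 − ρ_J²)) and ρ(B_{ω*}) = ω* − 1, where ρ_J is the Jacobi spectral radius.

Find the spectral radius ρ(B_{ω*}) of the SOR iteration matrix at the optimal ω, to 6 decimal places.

ρ_SOR = 0.950195

spectrum of D⁻¹(L+U) = {cos(kπ/123) : 1≤k≤122}; ρ_J = cos(π/123) = 0.999674.
root = sin(π/123) = 0.0255386  (since 1−cos² = sin²).
Then 2/(1+√(1−ρ_J²)) = 2/(1+0.0255386); ω* = 2/1.0255386 = 1.950195.
ρ_SOR = ω* − 1 = 1.950195 − 1 = 0.950195.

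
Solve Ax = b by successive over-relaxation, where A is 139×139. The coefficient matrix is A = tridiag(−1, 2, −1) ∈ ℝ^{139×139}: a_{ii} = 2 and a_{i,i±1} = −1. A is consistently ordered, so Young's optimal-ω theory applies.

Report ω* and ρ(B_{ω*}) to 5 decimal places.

ω* = 1.95611, ρ_SOR = 0.95611

B_J for the 139×139 system has eigenvalues cos(kπ/140); ρ_J = cos(π/140) = 0.99975.
√(1 − cos²(π/140)) = sin(π/140) ≈ 0.022438.
ω* = 2/(1 + 0.022438) = 2/1.022438 = 1.95611.
Hence ρ(B_{ω*}) = 1.95611 − 1 = 0.95611.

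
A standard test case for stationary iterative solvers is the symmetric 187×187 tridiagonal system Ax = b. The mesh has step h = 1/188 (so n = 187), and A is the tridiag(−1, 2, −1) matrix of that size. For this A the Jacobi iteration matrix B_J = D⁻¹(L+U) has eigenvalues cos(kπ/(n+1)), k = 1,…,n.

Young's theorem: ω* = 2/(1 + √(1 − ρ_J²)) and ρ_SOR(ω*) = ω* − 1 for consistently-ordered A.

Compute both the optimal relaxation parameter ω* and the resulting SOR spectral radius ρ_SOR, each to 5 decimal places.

ρ_J = max_k |cos(kπ/188)| = cos(π/188) = 0.99986
√(1−ρ_J²) simplifies to sin(π/188) = 0.016710.
So ω* = 2/1.016710 = 1.96713 (Young).
ρ_SOR = ω* − 1 ≈ 0.96713.

ω* = 1.96713, ρ_SOR = 0.96713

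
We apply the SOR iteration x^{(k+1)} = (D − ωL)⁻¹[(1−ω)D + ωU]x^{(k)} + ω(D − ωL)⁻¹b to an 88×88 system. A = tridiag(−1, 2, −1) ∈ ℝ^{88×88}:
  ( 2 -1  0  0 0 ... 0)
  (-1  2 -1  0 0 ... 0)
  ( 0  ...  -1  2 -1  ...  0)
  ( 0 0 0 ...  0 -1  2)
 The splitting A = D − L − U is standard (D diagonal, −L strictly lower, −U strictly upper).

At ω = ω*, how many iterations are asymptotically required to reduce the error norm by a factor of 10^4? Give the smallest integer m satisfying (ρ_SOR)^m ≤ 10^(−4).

[ρ_J] n=88: ρ(B_J) = cos(π/(n+1)) = cos(π/89) = 0.9993771.
√(1−ρ_J²) = |sin(π/89)| = 0.0352915
ω* = 2/(1 + 0.0352915) = 2/1.0352915 = 1.9318231.
At ω = 1.9318231 every |λ(B_ω)| = ω−1, so ρ_SOR = 0.9318231.
Need (0.9318231)^m ≤ 10^(−4): m ≥ 4·ln10/|ln 0.9318231| = 9.21034/0.0706123 = 130.435 ⇒ m = 131.

m = 131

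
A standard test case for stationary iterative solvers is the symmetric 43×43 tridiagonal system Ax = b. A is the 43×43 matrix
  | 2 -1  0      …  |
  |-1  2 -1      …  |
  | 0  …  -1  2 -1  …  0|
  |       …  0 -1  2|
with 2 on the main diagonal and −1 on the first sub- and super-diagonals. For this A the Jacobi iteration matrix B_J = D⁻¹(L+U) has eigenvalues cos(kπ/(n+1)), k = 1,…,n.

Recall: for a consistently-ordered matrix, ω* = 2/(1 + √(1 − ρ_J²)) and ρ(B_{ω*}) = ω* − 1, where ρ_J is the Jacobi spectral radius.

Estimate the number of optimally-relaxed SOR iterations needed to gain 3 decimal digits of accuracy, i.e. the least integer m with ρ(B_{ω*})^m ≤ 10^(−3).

½·tridiag(1,0,1) at n=43: λ_k = cos(kπ/44); max |λ| at k=1 ⇒ ρ_J = cos(π/44) ≈ 0.9974521.
1 − cos²(π/44) = sin²(π/44) ⇒ √(1−ρ_J²) = sin(π/44) = 0.0713392.
Then 2/(1+√(1−ρ_J²)) = 2/(1+0.0713392); ω* = 2/1.0713392 = 1.8668224.
ρ_SOR = ω* − 1 ≈ 0.8668224.
For 3 digits: m = 3·ln10 / (−ln 0.8668224) = 6.90776/0.142921 = 48.333; round up → m = 49.

m = 49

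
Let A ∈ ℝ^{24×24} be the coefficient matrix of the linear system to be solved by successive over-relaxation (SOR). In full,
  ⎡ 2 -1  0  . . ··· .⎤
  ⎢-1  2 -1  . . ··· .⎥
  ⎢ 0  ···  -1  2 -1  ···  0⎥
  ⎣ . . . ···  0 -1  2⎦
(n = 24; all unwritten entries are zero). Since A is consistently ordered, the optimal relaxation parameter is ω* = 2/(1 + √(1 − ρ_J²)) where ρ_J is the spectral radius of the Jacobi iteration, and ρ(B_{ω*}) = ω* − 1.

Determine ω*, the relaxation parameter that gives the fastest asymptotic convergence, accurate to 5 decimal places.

With n=24, ρ(Jacobi) = cos(π/25) = 0.99211.
√(1 − cos²(π/25)) = sin(π/25) ≈ 0.125333.
ω* = 2/(1 + 0.125333) = 2/1.125333 = 1.77725.
and ρ(B_{ω*}) = 1.77725 − 1 = 0.77725.

ω* = 1.77725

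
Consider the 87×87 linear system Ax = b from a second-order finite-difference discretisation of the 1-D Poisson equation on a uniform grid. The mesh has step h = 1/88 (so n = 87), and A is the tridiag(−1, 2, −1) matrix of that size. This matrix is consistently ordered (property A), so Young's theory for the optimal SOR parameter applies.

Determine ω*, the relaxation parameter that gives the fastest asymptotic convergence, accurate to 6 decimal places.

spectrum of D⁻¹(L+U) = {cos(kπ/88) : 1≤k≤87}; ρ_J = cos(π/88) = 0.999363.
√(1−ρ_J²) = |sin(π/88)| = 0.0356923
[ω*] 2 ÷ (1 + 0.0356923) = 2 ÷ 1.0356923 = 1.931075.
ρ_SOR = ω* − 1 ≈ 0.931075.

ω* = 1.931075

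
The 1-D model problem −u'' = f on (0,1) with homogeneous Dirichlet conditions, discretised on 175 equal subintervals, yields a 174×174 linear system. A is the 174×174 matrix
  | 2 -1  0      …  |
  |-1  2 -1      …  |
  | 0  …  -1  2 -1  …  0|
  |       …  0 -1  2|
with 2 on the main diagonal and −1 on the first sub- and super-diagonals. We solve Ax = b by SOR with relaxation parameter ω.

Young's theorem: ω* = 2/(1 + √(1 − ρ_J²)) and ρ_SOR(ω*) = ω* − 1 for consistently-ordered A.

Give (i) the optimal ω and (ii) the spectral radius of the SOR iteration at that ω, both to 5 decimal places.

With n=174, ρ(Jacobi) = cos(π/175) = 0.99984.
√(1−ρ_J²) simplifies to sin(π/175) = 0.017951.
Young: ω* = 2/(1+√(1−ρ_J²)) = 2/(1+0.017951) = 2/1.017951 = 1.96473.
At ω = 1.96473 every |λ(B_ω)| = ω−1, so ρ_SOR = 0.96473.

ω* = 1.96473, ρ_SOR = 0.96473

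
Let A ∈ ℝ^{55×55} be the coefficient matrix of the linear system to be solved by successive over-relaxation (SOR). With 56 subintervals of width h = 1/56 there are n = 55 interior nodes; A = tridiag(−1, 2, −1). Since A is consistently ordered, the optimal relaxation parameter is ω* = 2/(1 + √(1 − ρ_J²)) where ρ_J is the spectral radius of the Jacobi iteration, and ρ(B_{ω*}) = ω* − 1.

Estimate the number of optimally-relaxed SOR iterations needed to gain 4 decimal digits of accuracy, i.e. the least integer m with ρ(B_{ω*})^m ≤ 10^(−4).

m = 83

[ρ_J] n=55: ρ(B_J) = cos(π/(n+1)) = cos(π/56) = 0.9984268.
√(1−ρ_J²) simplifies to sin(π/56) = 0.0560704.
ω* = 2/(1 + 0.0560704) = 2/1.0560704 = 1.8938131.
Hence ρ(B_{ω*}) = 1.8938131 − 1 = 0.8938131.
(0.8938131)^m ≤ 10^{−4}  ⇒  m·ln(0.8938131) ≤ −4·ln10  ⇒  m ≥ 82.045  ⇒  m = 83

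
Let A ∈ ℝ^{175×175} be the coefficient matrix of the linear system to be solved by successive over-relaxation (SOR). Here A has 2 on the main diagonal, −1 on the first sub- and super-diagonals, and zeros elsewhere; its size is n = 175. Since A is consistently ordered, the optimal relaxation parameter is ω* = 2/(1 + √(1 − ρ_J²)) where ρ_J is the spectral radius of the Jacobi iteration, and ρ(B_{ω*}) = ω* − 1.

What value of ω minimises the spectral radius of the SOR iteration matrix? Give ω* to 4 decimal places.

ω* = 1.9649

spectrum of D⁻¹(L+U) = {cos(kπ/176) : 1≤k≤175}; ρ_J = cos(π/176) = 0.9998.
root = sin(π/176) = 0.01785  (since 1−cos² = sin²).
ω* = 2/(1+0.01785) = 1.9649
At ω = 1.9649 every |λ(B_ω)| = ω−1, so ρ_SOR = 0.9649.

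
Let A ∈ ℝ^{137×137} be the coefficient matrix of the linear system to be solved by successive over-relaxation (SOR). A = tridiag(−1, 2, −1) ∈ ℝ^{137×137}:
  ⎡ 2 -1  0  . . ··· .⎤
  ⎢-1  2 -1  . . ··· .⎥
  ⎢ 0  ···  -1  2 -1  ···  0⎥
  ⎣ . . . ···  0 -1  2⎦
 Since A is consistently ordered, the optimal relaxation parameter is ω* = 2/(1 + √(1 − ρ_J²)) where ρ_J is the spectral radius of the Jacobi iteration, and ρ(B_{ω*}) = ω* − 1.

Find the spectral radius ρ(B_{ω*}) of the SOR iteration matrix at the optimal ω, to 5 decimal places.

½·tridiag(1,0,1) at n=137: λ_k = cos(kπ/138); max |λ| at k=1 ⇒ ρ_J = cos(π/138) ≈ 0.99974.
root = sin(π/138) = 0.022763  (since 1−cos² = sin²).
So ω* = 2/1.022763 = 1.95549 (Young).
At ω = 1.95549 every |λ(B_ω)| = ω−1, so ρ_SOR = 0.95549.

ρ_SOR = 0.95549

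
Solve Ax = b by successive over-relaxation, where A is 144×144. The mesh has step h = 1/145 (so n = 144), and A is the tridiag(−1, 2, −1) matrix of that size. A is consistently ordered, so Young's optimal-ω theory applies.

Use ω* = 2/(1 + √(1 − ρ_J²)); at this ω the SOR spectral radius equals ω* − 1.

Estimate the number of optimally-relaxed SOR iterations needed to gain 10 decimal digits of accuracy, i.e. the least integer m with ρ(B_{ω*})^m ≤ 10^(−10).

spectrum of D⁻¹(L+U) = {cos(kπ/145) : 1≤k≤144}; ρ_J = cos(π/145) = 0.9997653.
1 − cos²(π/145) = sin²(π/145) ⇒ √(1−ρ_J²) = sin(π/145) = 0.0216645.
[ω*] 2 ÷ (1 + 0.0216645) = 2 ÷ 1.0216645 = 1.9575898.
Hence ρ(B_{ω*}) = 1.9575898 − 1 = 0.9575898.
ρ_SOR^m ≤ 10^(−10) ⇔ m ≥ 10·ln10/(−ln 0.9575898) = 23.0259/0.0433358 = 531.337; m = ⌈531.337⌉ = 532.

m = 532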